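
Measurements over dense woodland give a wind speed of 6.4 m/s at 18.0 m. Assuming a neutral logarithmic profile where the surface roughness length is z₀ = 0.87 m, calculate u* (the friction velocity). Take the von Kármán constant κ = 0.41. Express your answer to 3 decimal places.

Log law: V(z) = (u*/κ) · ln(z/z₀) ⇒ u* = κ · V / ln(z/z₀)
u* = 0.41 × 6.4 / ln(18.0/0.87) = 0.41 × 6.4 / 3.0296
   = 2.6240 / 3.0296 = 0.8661 m/s

u* ≈ 0.866 m/s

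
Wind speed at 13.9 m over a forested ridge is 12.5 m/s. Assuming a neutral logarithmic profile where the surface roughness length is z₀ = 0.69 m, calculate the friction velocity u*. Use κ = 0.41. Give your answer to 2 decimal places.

u* ≈ 1.71 m/s

Log law: V(z) = (u*/κ) · ln(z/z₀) ⇒ u* = κ · V / ln(z/z₀)
u* = 0.41 × 12.5 / ln(13.9/0.69) = 0.41 × 12.5 / 3.0030
   = 5.1250 / 3.0030 = 1.7067 m/s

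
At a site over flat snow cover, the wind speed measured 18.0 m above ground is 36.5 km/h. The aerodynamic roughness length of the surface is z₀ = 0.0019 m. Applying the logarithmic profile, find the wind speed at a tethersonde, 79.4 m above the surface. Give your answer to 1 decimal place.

Log law: V(z) ∝ ln(z/z₀), so V₂/V₁ = ln(z₂/z₀) / ln(z₁/z₀).
ln(79.4/0.0019) = 10.6404, ln(18.0/0.0019) = 9.1563
V₂ = 36.5 × 10.6404/9.1563 = 36.5 × 1.1621 = 42.4162 km/h

42.4 km/h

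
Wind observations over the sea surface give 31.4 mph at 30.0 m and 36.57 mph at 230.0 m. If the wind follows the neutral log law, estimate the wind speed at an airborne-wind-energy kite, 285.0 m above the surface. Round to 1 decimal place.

Log law: V ∝ ln(z/z₀). From the pair, with r = V₁/V₂ = 0.85863,
ln z₀ = (ln z₁ − r·ln z₂)/(1 − r) = (3.4012 − 0.85863×5.4381)/0.14137 = -8.9698 → z₀ = 0.0001272 m
V₃ = V₁ · ln(z₃/z₀)/ln(z₁/z₀) = 31.4 × 14.6223/12.3710 = 37.1142 mph

37.1 mph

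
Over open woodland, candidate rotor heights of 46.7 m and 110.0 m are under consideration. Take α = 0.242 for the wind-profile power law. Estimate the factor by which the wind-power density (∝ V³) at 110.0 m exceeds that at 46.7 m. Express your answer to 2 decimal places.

1.86

Speed ratio: V_B/V_A = (z_B/z_A)^α = (110.0/46.7)^0.242 = (2.3555)^0.242 = 1.23039
Power-density ratio: P_B/P_A = (V_B/V_A)³ = (1.23039)³ = 1.86263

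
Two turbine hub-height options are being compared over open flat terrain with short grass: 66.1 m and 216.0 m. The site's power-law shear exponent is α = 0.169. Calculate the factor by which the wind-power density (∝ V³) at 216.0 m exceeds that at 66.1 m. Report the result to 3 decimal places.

1.823

Speed ratio: V_B/V_A = (z_B/z_A)^α = (216.0/66.1)^0.169 = (3.2678)^0.169 = 1.22154
Power-density ratio: P_B/P_A = (V_B/V_A)³ = (1.22154)³ = 1.82274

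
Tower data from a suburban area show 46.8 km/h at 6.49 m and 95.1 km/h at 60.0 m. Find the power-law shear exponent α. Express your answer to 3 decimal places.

α ≈ 0.319

Power law: V₂/V₁ = (z₂/z₁)^α ⇒ α = ln(V₂/V₁) / ln(z₂/z₁)
α = ln(95.1/46.8) / ln(60.0/6.49) = ln(2.0321) / ln(9.2450)
  = 0.70905 / 2.22408 = 0.31880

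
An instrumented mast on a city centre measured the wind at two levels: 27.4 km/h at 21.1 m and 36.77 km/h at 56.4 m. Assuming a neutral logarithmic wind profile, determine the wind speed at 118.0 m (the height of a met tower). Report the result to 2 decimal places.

Log law: V ∝ ln(z/z₀). From the pair, with r = V₁/V₂ = 0.74517,
ln z₀ = (ln z₁ − r·ln z₂)/(1 − r) = (3.0493 − 0.74517×4.0325)/0.25483 = 0.1742 → z₀ = 1.190 m
V₃ = V₁ · ln(z₃/z₀)/ln(z₁/z₀) = 27.4 × 4.5965/2.8751 = 43.8053 km/h

43.81 km/h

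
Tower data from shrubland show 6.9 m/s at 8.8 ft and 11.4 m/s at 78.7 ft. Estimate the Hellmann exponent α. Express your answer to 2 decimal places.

Power law: V₂/V₁ = (z₂/z₁)^α ⇒ α = ln(V₂/V₁) / ln(z₂/z₁)
α = ln(11.4/6.9) / ln(78.7/8.8) = ln(1.6522) / ln(8.9432)
  = 0.50209 / 2.19089 = 0.22917

α ≈ 0.23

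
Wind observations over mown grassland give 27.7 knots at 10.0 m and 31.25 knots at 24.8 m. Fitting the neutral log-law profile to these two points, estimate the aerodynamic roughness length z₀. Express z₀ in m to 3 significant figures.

Log law: V(z) ∝ ln(z/z₀). With r = V₁/V₂ = 27.7/31.25 = 0.88640,
r · ln(z₂/z₀) = ln(z₁/z₀) ⇒ ln z₀ = (ln z₁ − r·ln z₂)/(1 − r)
ln z₀ = (2.30259 − 0.88640×3.21084) / 0.11360 = -4.7844
z₀ = exp(-4.7844) = 0.008359 m

z₀ ≈ 0.00836 m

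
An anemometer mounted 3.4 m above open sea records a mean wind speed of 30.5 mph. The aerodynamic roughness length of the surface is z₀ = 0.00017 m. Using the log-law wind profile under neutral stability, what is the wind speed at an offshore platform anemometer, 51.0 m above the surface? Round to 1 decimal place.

38.8 mph

Log law: V(z) ∝ ln(z/z₀), so V₂/V₁ = ln(z₂/z₀) / ln(z₁/z₀).
ln(51.0/0.00017) = 12.6115, ln(3.4/0.00017) = 9.9035
V₂ = 30.5 × 12.6115/9.9035 = 30.5 × 1.2734 = 38.8400 mph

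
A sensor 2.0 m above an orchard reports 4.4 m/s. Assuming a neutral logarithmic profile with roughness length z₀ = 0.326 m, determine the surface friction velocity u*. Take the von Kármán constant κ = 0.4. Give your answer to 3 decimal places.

Log law: V(z) = (u*/κ) · ln(z/z₀) ⇒ u* = κ · V / ln(z/z₀)
u* = 0.4 × 4.4 / ln(2.0/0.326) = 0.4 × 4.4 / 1.8140
   = 1.7600 / 1.8140 = 0.9702 m/s

u* ≈ 0.970 m/s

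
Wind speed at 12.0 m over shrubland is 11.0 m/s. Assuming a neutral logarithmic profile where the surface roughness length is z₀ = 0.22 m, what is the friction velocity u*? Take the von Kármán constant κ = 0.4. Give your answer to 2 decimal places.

Log law: V(z) = (u*/κ) · ln(z/z₀) ⇒ u* = κ · V / ln(z/z₀)
u* = 0.4 × 11.0 / ln(12.0/0.22) = 0.4 × 11.0 / 3.9990
   = 4.4000 / 3.9990 = 1.1003 m/s

u* ≈ 1.10 m/s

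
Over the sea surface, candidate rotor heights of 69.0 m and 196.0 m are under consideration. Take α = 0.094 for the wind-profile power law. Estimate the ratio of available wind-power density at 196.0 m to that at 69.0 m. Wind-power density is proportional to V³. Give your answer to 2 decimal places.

1.34

Speed ratio: V_B/V_A = (z_B/z_A)^α = (196.0/69.0)^0.094 = (2.8406)^0.094 = 1.10311
Power-density ratio: P_B/P_A = (V_B/V_A)³ = (1.10311)³ = 1.34233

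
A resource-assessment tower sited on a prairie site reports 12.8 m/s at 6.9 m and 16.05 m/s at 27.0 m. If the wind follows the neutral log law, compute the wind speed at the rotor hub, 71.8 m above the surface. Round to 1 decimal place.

18.4 m/s

Log law: V ∝ ln(z/z₀). From the pair, with r = V₁/V₂ = 0.79751,
ln z₀ = (ln z₁ − r·ln z₂)/(1 − r) = (1.9315 − 0.79751×3.2958)/0.20249 = -3.4418 → z₀ = 0.03201 m
V₃ = V₁ · ln(z₃/z₀)/ln(z₁/z₀) = 12.8 × 7.7157/5.3733 = 18.3799 m/s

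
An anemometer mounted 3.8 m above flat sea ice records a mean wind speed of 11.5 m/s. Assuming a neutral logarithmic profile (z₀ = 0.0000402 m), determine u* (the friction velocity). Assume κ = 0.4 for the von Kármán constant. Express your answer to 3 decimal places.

Log law: V(z) = (u*/κ) · ln(z/z₀) ⇒ u* = κ · V / ln(z/z₀)
u* = 0.4 × 11.5 / ln(3.8/0.0000402) = 0.4 × 11.5 / 11.4566
   = 4.6000 / 11.4566 = 0.4015 m/s

u* ≈ 0.402 m/s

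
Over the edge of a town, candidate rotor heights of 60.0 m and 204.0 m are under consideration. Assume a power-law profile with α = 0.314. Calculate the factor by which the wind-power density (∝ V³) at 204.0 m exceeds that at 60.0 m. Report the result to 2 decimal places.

Speed ratio: V_B/V_A = (z_B/z_A)^α = (204.0/60.0)^0.314 = (3.4000)^0.314 = 1.46854
Power-density ratio: P_B/P_A = (V_B/V_A)³ = (1.46854)³ = 3.16704

3.17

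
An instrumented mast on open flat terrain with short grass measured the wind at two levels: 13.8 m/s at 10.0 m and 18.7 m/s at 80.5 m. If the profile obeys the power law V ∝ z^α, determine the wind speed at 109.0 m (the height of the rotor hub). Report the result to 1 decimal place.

First find α: α = ln(V₂/V₁)/ln(z₂/z₁) = ln(18.7/13.8)/ln(80.5/10.0) = 0.30385/2.08567 = 0.1457
Extrapolate from 80.5 m to 109.0 m: V₃ = 18.7 × (109.0/80.5)^0.1457 = 18.7 × 1.0451 = 19.5442 m/s

19.5 m/s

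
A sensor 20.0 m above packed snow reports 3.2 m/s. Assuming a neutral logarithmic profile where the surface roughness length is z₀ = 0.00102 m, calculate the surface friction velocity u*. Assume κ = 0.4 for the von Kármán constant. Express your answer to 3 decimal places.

Log law: V(z) = (u*/κ) · ln(z/z₀) ⇒ u* = κ · V / ln(z/z₀)
u* = 0.4 × 3.2 / ln(20.0/0.00102) = 0.4 × 3.2 / 9.8837
   = 1.2800 / 9.8837 = 0.1295 m/s

u* ≈ 0.130 m/s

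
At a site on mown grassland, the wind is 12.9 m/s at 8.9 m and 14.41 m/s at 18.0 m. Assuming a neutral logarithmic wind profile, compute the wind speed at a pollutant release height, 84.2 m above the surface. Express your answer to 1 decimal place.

17.7 m/s

Log law: V ∝ ln(z/z₀). From the pair, with r = V₁/V₂ = 0.89521,
ln z₀ = (ln z₁ − r·ln z₂)/(1 − r) = (2.1861 − 0.89521×2.8904)/0.10479 = -3.8310 → z₀ = 0.02169 m
V₃ = V₁ · ln(z₃/z₀)/ln(z₁/z₀) = 12.9 × 8.2642/6.0170 = 17.7177 m/s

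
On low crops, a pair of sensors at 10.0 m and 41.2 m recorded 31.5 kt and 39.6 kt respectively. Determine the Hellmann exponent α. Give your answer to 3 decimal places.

α ≈ 0.162

Power law: V₂/V₁ = (z₂/z₁)^α ⇒ α = ln(V₂/V₁) / ln(z₂/z₁)
α = ln(39.6/31.5) / ln(41.2/10.0) = ln(1.2571) / ln(4.1200)
  = 0.22884 / 1.41585 = 0.16163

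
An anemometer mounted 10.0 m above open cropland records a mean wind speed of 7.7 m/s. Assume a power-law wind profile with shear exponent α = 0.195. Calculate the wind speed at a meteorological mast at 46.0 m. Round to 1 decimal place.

10.4 m/s

Power-law profile: V₂ = V₁ · (z₂/z₁)^α
V₂ = 7.7 × (46.0/10.0)^0.195 = 7.7 × (4.6000)^0.195
    = 7.7 × 1.3466 = 10.3688 m/s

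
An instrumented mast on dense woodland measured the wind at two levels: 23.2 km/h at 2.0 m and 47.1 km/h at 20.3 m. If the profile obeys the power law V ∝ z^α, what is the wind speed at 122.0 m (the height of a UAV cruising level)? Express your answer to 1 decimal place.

81.5 km/h

First find α: α = ln(V₂/V₁)/ln(z₂/z₁) = ln(47.1/23.2)/ln(20.3/2.0) = 0.70812/2.31747 = 0.3056
Extrapolate from 20.3 m to 122.0 m: V₃ = 47.1 × (122.0/20.3)^0.3056 = 47.1 × 1.7298 = 81.4720 km/h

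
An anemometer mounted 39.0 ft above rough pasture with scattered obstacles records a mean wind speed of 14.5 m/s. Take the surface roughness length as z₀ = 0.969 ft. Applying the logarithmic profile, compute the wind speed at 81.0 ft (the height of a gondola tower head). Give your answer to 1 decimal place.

17.4 m/s

Log law: V(z) ∝ ln(z/z₀), so V₂/V₁ = ln(z₂/z₀) / ln(z₁/z₀).
ln(81.0/0.969) = 4.4259, ln(39.0/0.969) = 3.6951
V₂ = 14.5 × 4.4259/3.6951 = 14.5 × 1.1978 = 17.3681 m/s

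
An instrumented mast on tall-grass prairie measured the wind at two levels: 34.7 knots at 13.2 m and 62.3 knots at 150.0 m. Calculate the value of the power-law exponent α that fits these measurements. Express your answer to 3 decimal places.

Power law: V₂/V₁ = (z₂/z₁)^α ⇒ α = ln(V₂/V₁) / ln(z₂/z₁)
α = ln(62.3/34.7) / ln(150.0/13.2) = ln(1.7954) / ln(11.3636)
  = 0.58522 / 2.43042 = 0.24079

α ≈ 0.241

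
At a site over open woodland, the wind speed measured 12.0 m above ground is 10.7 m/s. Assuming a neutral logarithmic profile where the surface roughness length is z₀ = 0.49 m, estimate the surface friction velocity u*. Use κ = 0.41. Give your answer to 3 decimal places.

Log law: V(z) = (u*/κ) · ln(z/z₀) ⇒ u* = κ · V / ln(z/z₀)
u* = 0.41 × 10.7 / ln(12.0/0.49) = 0.41 × 10.7 / 3.1983
   = 4.3870 / 3.1983 = 1.3717 m/s

u* ≈ 1.372 m/s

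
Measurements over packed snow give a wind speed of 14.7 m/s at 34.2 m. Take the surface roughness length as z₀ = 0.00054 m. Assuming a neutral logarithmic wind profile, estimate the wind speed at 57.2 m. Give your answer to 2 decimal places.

15.38 m/s

Log law: V(z) ∝ ln(z/z₀), so V₂/V₁ = ln(z₂/z₀) / ln(z₁/z₀).
ln(57.2/0.00054) = 11.5705, ln(34.2/0.00054) = 11.0562
V₂ = 14.7 × 11.5705/11.0562 = 14.7 × 1.0465 = 15.3838 m/s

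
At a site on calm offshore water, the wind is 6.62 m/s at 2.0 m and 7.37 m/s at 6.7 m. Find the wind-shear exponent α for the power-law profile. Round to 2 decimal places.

α ≈ 0.09

Power law: V₂/V₁ = (z₂/z₁)^α ⇒ α = ln(V₂/V₁) / ln(z₂/z₁)
α = ln(7.37/6.62) / ln(6.7/2.0) = ln(1.1133) / ln(3.3500)
  = 0.10732 / 1.20896 = 0.08877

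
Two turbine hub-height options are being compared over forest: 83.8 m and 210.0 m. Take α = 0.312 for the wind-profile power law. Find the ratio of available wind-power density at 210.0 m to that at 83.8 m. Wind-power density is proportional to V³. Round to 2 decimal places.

2.36

Speed ratio: V_B/V_A = (z_B/z_A)^α = (210.0/83.8)^0.312 = (2.5060)^0.312 = 1.33193
Power-density ratio: P_B/P_A = (V_B/V_A)³ = (1.33193)³ = 2.36288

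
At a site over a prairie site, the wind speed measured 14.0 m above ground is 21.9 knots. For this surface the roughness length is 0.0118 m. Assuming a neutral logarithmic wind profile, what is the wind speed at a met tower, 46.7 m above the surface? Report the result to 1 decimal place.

25.6 knots

Log law: V(z) ∝ ln(z/z₀), so V₂/V₁ = ln(z₂/z₀) / ln(z₁/z₀).
ln(46.7/0.0118) = 8.2834, ln(14.0/0.0118) = 7.0787
V₂ = 21.9 × 8.2834/7.0787 = 21.9 × 1.1702 = 25.6270 knots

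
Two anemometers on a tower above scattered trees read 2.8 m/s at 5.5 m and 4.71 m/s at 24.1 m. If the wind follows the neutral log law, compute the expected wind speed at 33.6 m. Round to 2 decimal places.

Log law: V ∝ ln(z/z₀). From the pair, with r = V₁/V₂ = 0.59448,
ln z₀ = (ln z₁ − r·ln z₂)/(1 − r) = (1.7047 − 0.59448×3.1822)/0.40552 = -0.4612 → z₀ = 0.6305 m
V₃ = V₁ · ln(z₃/z₀)/ln(z₁/z₀) = 2.8 × 3.9757/2.1659 = 5.1396 m/s

5.14 m/s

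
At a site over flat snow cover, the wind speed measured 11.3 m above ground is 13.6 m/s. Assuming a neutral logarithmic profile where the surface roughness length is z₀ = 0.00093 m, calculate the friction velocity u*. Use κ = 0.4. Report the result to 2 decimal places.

u* ≈ 0.58 m/s

Log law: V(z) = (u*/κ) · ln(z/z₀) ⇒ u* = κ · V / ln(z/z₀)
u* = 0.4 × 13.6 / ln(11.3/0.00093) = 0.4 × 13.6 / 9.4051
   = 5.4400 / 9.4051 = 0.5784 m/s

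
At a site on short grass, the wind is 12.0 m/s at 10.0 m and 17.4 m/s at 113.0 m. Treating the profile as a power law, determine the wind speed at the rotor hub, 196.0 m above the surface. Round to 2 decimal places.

First find α: α = ln(V₂/V₁)/ln(z₂/z₁) = ln(17.4/12.0)/ln(113.0/10.0) = 0.37156/2.42480 = 0.1532
Extrapolate from 113.0 m to 196.0 m: V₃ = 17.4 × (196.0/113.0)^0.1532 = 17.4 × 1.0881 = 18.9321 m/s

18.93 m/s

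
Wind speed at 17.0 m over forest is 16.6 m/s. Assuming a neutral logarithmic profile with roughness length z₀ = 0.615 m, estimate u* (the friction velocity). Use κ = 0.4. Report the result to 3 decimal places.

Log law: V(z) = (u*/κ) · ln(z/z₀) ⇒ u* = κ · V / ln(z/z₀)
u* = 0.4 × 16.6 / ln(17.0/0.615) = 0.4 × 16.6 / 3.3193
   = 6.6400 / 3.3193 = 2.0004 m/s

u* ≈ 2.000 m/s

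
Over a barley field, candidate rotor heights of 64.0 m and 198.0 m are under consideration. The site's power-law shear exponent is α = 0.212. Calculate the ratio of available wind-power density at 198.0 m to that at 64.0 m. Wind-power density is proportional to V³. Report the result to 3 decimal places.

Speed ratio: V_B/V_A = (z_B/z_A)^α = (198.0/64.0)^0.212 = (3.0938)^0.212 = 1.27052
Power-density ratio: P_B/P_A = (V_B/V_A)³ = (1.27052)³ = 2.05092

2.051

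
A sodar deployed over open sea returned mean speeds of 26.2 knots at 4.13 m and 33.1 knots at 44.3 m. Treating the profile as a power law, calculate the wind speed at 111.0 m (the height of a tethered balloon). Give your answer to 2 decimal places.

36.24 knots

First find α: α = ln(V₂/V₁)/ln(z₂/z₁) = ln(33.1/26.2)/ln(44.3/4.13) = 0.23377/2.37271 = 0.0985
Extrapolate from 44.3 m to 111.0 m: V₃ = 33.1 × (111.0/44.3)^0.0985 = 33.1 × 1.0947 = 36.2353 knots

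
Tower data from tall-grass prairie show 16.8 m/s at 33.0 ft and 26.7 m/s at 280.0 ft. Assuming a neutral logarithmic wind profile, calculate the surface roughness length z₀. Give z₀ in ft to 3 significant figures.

Log law: V(z) ∝ ln(z/z₀). With r = V₁/V₂ = 16.8/26.7 = 0.62921,
r · ln(z₂/z₀) = ln(z₁/z₀) ⇒ ln z₀ = (ln z₁ − r·ln z₂)/(1 − r)
ln z₀ = (3.49651 − 0.62921×5.63479) / 0.37079 = -0.1321
z₀ = exp(-0.1321) = 0.8763 ft

z₀ ≈ 0.876 ft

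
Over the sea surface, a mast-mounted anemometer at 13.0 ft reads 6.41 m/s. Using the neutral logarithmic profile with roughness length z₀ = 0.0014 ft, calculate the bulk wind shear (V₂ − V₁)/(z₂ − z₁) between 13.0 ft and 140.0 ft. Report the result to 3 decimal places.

0.013 m/s/ft

Log law: V₂ = V₁ · ln(z₂/z₀)/ln(z₁/z₀) = 6.41 × 11.5129/9.1362 = 8.0775 m/s
ΔV/Δz = (8.0775 − 6.41)/(140.0 − 13.0) = 1.6675/127.0000 = 0.01313 m/s/ft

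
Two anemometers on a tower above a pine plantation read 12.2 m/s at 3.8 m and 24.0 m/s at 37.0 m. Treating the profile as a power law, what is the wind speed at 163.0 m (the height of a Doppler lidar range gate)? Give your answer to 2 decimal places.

First find α: α = ln(V₂/V₁)/ln(z₂/z₁) = ln(24.0/12.2)/ln(37.0/3.8) = 0.67662/2.27592 = 0.2973
Extrapolate from 37.0 m to 163.0 m: V₃ = 24.0 × (163.0/37.0)^0.2973 = 24.0 × 1.5540 = 37.2962 m/s

37.30 m/s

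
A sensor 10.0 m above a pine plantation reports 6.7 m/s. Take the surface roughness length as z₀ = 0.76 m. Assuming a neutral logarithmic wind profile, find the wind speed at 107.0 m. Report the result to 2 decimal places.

Log law: V(z) ∝ ln(z/z₀), so V₂/V₁ = ln(z₂/z₀) / ln(z₁/z₀).
ln(107.0/0.76) = 4.9473, ln(10.0/0.76) = 2.5770
V₂ = 6.7 × 4.9473/2.5770 = 6.7 × 1.9198 = 12.8624 m/s

12.86 m/s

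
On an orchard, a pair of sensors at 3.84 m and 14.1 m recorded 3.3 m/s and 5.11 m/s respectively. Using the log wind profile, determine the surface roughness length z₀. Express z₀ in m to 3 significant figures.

Log law: V(z) ∝ ln(z/z₀). With r = V₁/V₂ = 3.3/5.11 = 0.64579,
r · ln(z₂/z₀) = ln(z₁/z₀) ⇒ ln z₀ = (ln z₁ − r·ln z₂)/(1 − r)
ln z₀ = (1.34547 − 0.64579×2.64617) / 0.35421 = -1.0260
z₀ = exp(-1.0260) = 0.3584 m

z₀ ≈ 0.358 m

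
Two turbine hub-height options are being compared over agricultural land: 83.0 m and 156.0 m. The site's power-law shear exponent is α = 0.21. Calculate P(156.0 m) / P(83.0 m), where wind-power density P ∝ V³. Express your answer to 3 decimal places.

Speed ratio: V_B/V_A = (z_B/z_A)^α = (156.0/83.0)^0.21 = (1.8795)^0.21 = 1.14169
Power-density ratio: P_B/P_A = (V_B/V_A)³ = (1.14169)³ = 1.48816

1.488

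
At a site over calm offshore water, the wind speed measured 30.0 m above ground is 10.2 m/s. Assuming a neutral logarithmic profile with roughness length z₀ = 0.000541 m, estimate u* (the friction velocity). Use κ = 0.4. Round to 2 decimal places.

u* ≈ 0.37 m/s

Log law: V(z) = (u*/κ) · ln(z/z₀) ⇒ u* = κ · V / ln(z/z₀)
u* = 0.4 × 10.2 / ln(30.0/0.000541) = 0.4 × 10.2 / 10.9233
   = 4.0800 / 10.9233 = 0.3735 m/s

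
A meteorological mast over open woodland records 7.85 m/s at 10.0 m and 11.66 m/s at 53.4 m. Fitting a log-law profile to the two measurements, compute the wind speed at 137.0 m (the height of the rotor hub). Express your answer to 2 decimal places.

Log law: V ∝ ln(z/z₀). From the pair, with r = V₁/V₂ = 0.67324,
ln z₀ = (ln z₁ − r·ln z₂)/(1 − r) = (2.3026 − 0.67324×3.9778)/0.32676 = -1.1490 → z₀ = 0.3170 m
V₃ = V₁ · ln(z₃/z₀)/ln(z₁/z₀) = 7.85 × 6.0690/3.4516 = 13.8028 m/s

13.80 m/s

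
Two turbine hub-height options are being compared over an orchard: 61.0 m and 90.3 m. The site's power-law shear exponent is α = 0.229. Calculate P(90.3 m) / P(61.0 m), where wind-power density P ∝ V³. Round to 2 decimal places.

1.31

Speed ratio: V_B/V_A = (z_B/z_A)^α = (90.3/61.0)^0.229 = (1.4803)^0.229 = 1.09399
Power-density ratio: P_B/P_A = (V_B/V_A)³ = (1.09399)³ = 1.30929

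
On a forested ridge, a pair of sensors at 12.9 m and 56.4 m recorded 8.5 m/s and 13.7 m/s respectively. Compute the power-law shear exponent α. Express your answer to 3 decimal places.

Power law: V₂/V₁ = (z₂/z₁)^α ⇒ α = ln(V₂/V₁) / ln(z₂/z₁)
α = ln(13.7/8.5) / ln(56.4/12.9) = ln(1.6118) / ln(4.3721)
  = 0.47733 / 1.47524 = 0.32356

α ≈ 0.324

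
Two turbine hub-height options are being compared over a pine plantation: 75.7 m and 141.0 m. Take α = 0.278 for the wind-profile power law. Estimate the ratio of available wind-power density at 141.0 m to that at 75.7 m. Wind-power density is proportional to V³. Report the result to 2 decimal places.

1.68

Speed ratio: V_B/V_A = (z_B/z_A)^α = (141.0/75.7)^0.278 = (1.8626)^0.278 = 1.18876
Power-density ratio: P_B/P_A = (V_B/V_A)³ = (1.18876)³ = 1.67990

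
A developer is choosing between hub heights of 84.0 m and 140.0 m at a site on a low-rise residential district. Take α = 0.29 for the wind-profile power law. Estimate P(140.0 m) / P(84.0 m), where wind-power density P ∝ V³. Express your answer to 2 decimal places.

1.56

Speed ratio: V_B/V_A = (z_B/z_A)^α = (140.0/84.0)^0.29 = (1.6667)^0.29 = 1.15967
Power-density ratio: P_B/P_A = (V_B/V_A)³ = (1.15967)³ = 1.55958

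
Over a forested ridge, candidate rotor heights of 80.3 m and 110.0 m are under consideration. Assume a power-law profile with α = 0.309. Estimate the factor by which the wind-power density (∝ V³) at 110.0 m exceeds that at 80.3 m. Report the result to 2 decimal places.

Speed ratio: V_B/V_A = (z_B/z_A)^α = (110.0/80.3)^0.309 = (1.3699)^0.309 = 1.10213
Power-density ratio: P_B/P_A = (V_B/V_A)³ = (1.10213)³ = 1.33875

1.34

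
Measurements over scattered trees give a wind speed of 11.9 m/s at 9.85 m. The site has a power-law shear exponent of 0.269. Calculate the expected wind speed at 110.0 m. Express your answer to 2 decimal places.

Power-law profile: V₂ = V₁ · (z₂/z₁)^α
V₂ = 11.9 × (110.0/9.85)^0.269 = 11.9 × (11.1675)^0.269
    = 11.9 × 1.9138 = 22.7744 m/s

22.77 m/s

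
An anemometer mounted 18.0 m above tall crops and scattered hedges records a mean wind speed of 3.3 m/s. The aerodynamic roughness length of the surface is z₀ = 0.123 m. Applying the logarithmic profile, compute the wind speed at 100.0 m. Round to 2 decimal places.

4.43 m/s

Log law: V(z) ∝ ln(z/z₀), so V₂/V₁ = ln(z₂/z₀) / ln(z₁/z₀).
ln(100.0/0.123) = 6.7007, ln(18.0/0.123) = 4.9859
V₂ = 3.3 × 6.7007/4.9859 = 3.3 × 1.3439 = 4.4350 m/s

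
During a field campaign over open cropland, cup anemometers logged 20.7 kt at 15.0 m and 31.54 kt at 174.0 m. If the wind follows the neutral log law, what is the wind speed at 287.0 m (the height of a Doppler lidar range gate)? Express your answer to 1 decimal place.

Log law: V ∝ ln(z/z₀). From the pair, with r = V₁/V₂ = 0.65631,
ln z₀ = (ln z₁ − r·ln z₂)/(1 − r) = (2.7081 − 0.65631×5.1591)/0.34369 = -1.9724 → z₀ = 0.1391 m
V₃ = V₁ · ln(z₃/z₀)/ln(z₁/z₀) = 20.7 × 7.6319/4.6804 = 33.7532 kt

33.8 kt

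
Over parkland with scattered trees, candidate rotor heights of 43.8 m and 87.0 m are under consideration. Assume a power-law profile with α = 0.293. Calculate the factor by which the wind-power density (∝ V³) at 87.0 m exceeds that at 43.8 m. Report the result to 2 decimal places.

1.83

Speed ratio: V_B/V_A = (z_B/z_A)^α = (87.0/43.8)^0.293 = (1.9863)^0.293 = 1.22272
Power-density ratio: P_B/P_A = (V_B/V_A)³ = (1.22272)³ = 1.82802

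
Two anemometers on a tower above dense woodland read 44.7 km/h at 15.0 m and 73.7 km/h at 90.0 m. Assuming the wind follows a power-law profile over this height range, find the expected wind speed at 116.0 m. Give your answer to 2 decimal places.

79.11 km/h

First find α: α = ln(V₂/V₁)/ln(z₂/z₁) = ln(73.7/44.7)/ln(90.0/15.0) = 0.50003/1.79176 = 0.2791
Extrapolate from 90.0 m to 116.0 m: V₃ = 73.7 × (116.0/90.0)^0.2791 = 73.7 × 1.0734 = 79.1089 km/h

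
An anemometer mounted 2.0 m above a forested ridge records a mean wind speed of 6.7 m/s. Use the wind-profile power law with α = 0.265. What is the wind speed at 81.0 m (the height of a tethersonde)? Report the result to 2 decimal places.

Power-law profile: V₂ = V₁ · (z₂/z₁)^α
V₂ = 6.7 × (81.0/2.0)^0.265 = 6.7 × (40.5000)^0.265
    = 6.7 × 2.6667 = 17.8669 m/s

17.87 m/s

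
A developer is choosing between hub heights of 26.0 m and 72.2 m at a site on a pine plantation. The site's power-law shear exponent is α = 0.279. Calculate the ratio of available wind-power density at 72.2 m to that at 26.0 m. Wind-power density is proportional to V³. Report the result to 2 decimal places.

Speed ratio: V_B/V_A = (z_B/z_A)^α = (72.2/26.0)^0.279 = (2.7769)^0.279 = 1.32970
Power-density ratio: P_B/P_A = (V_B/V_A)³ = (1.32970)³ = 2.35106

2.35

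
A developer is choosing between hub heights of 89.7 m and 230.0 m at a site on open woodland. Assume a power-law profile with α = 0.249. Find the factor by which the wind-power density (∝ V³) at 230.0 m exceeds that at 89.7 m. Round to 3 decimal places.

2.021

Speed ratio: V_B/V_A = (z_B/z_A)^α = (230.0/89.7)^0.249 = (2.5641)^0.249 = 1.26423
Power-density ratio: P_B/P_A = (V_B/V_A)³ = (1.26423)³ = 2.02057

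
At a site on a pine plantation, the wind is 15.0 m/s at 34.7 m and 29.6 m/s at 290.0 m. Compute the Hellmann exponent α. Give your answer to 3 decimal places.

Power law: V₂/V₁ = (z₂/z₁)^α ⇒ α = ln(V₂/V₁) / ln(z₂/z₁)
α = ln(29.6/15.0) / ln(290.0/34.7) = ln(1.9733) / ln(8.3573)
  = 0.67972 / 2.12314 = 0.32015

α ≈ 0.320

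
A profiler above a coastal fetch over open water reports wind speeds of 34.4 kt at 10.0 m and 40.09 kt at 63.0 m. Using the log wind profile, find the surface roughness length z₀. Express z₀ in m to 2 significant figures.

Log law: V(z) ∝ ln(z/z₀). With r = V₁/V₂ = 34.4/40.09 = 0.85807,
r · ln(z₂/z₀) = ln(z₁/z₀) ⇒ ln z₀ = (ln z₁ − r·ln z₂)/(1 − r)
ln z₀ = (2.30259 − 0.85807×4.14313) / 0.14193 = -8.8248
z₀ = exp(-8.8248) = 0.0001470 m

z₀ ≈ 0.00015 m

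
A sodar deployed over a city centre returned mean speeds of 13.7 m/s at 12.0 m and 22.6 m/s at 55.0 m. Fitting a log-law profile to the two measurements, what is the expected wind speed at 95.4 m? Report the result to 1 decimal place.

Log law: V ∝ ln(z/z₀). From the pair, with r = V₁/V₂ = 0.60619,
ln z₀ = (ln z₁ − r·ln z₂)/(1 − r) = (2.4849 − 0.60619×4.0073)/0.39381 = 0.1414 → z₀ = 1.152 m
V₃ = V₁ · ln(z₃/z₀)/ln(z₁/z₀) = 13.7 × 4.4167/2.3435 = 25.8196 m/s

25.8 m/s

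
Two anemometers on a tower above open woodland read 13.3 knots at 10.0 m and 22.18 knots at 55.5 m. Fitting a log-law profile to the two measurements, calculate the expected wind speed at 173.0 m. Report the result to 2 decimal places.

Log law: V ∝ ln(z/z₀). From the pair, with r = V₁/V₂ = 0.59964,
ln z₀ = (ln z₁ − r·ln z₂)/(1 − r) = (2.3026 − 0.59964×4.0164)/0.40036 = -0.2643 → z₀ = 0.7678 m
V₃ = V₁ · ln(z₃/z₀)/ln(z₁/z₀) = 13.3 × 5.4175/2.5668 = 28.0709 knots

28.07 knots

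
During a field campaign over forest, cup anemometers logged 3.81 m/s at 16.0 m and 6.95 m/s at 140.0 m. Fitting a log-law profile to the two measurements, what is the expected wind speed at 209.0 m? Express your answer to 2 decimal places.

7.53 m/s

Log law: V ∝ ln(z/z₀). From the pair, with r = V₁/V₂ = 0.54820,
ln z₀ = (ln z₁ − r·ln z₂)/(1 − r) = (2.7726 − 0.54820×4.9416)/0.45180 = 0.1407 → z₀ = 1.151 m
V₃ = V₁ · ln(z₃/z₀)/ln(z₁/z₀) = 3.81 × 5.2016/2.6319 = 7.5301 m/s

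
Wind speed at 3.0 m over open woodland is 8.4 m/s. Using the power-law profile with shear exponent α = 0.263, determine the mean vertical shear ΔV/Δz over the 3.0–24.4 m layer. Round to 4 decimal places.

Power law: V₂ = V₁ · (z₂/z₁)^α = 8.4 × (8.1333)^0.263 = 14.5774 m/s
ΔV/Δz = (14.5774 − 8.4)/(24.4 − 3.0) = 6.1774/21.4000 = 0.28866 m/s/m

0.2887 m/s/m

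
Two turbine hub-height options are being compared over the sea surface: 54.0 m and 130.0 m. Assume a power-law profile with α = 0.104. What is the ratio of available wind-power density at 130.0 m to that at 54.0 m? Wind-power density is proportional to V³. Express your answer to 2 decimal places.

Speed ratio: V_B/V_A = (z_B/z_A)^α = (130.0/54.0)^0.104 = (2.4074)^0.104 = 1.09567
Power-density ratio: P_B/P_A = (V_B/V_A)³ = (1.09567)³ = 1.31536

1.32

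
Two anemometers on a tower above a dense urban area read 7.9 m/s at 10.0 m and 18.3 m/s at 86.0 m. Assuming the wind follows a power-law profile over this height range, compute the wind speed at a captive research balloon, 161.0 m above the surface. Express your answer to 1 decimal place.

First find α: α = ln(V₂/V₁)/ln(z₂/z₁) = ln(18.3/7.9)/ln(86.0/10.0) = 0.84004/2.15176 = 0.3904
Extrapolate from 86.0 m to 161.0 m: V₃ = 18.3 × (161.0/86.0)^0.3904 = 18.3 × 1.2774 = 23.3758 m/s

23.4 m/s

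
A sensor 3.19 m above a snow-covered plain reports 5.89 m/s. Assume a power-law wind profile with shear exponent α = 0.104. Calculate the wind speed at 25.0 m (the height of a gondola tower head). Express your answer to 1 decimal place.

7.3 m/s

Power-law profile: V₂ = V₁ · (z₂/z₁)^α
V₂ = 5.89 × (25.0/3.19)^0.104 = 5.89 × (7.8370)^0.104
    = 5.89 × 1.2388 = 7.2964 m/s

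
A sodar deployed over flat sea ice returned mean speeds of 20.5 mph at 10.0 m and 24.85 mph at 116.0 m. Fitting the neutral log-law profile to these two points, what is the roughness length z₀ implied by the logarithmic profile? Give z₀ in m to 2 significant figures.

Log law: V(z) ∝ ln(z/z₀). With r = V₁/V₂ = 20.5/24.85 = 0.82495,
r · ln(z₂/z₀) = ln(z₁/z₀) ⇒ ln z₀ = (ln z₁ − r·ln z₂)/(1 − r)
ln z₀ = (2.30259 − 0.82495×4.75359) / 0.17505 = -9.2481
z₀ = exp(-9.2481) = 0.00009629 m

z₀ ≈ 0.000096 m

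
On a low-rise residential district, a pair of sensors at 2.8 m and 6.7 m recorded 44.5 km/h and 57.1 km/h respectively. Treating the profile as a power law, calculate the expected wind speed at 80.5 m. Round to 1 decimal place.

116.2 km/h

First find α: α = ln(V₂/V₁)/ln(z₂/z₁) = ln(57.1/44.5)/ln(6.7/2.8) = 0.24931/0.87249 = 0.2858
Extrapolate from 6.7 m to 80.5 m: V₃ = 57.1 × (80.5/6.7)^0.2858 = 57.1 × 2.0348 = 116.1899 km/h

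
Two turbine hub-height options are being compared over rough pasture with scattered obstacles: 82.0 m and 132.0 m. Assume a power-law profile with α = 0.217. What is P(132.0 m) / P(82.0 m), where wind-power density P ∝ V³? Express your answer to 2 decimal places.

Speed ratio: V_B/V_A = (z_B/z_A)^α = (132.0/82.0)^0.217 = (1.6098)^0.217 = 1.10884
Power-density ratio: P_B/P_A = (V_B/V_A)³ = (1.10884)³ = 1.36333

1.36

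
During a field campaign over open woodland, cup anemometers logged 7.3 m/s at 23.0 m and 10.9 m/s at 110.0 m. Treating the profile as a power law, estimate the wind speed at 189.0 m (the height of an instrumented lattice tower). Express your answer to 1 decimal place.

First find α: α = ln(V₂/V₁)/ln(z₂/z₁) = ln(10.9/7.3)/ln(110.0/23.0) = 0.40089/1.56499 = 0.2562
Extrapolate from 110.0 m to 189.0 m: V₃ = 10.9 × (189.0/110.0)^0.2562 = 10.9 × 1.1487 = 12.5211 m/s

12.5 m/s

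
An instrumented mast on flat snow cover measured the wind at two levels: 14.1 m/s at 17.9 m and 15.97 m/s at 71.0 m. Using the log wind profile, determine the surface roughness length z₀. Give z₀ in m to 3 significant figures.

Log law: V(z) ∝ ln(z/z₀). With r = V₁/V₂ = 14.1/15.97 = 0.88291,
r · ln(z₂/z₀) = ln(z₁/z₀) ⇒ ln z₀ = (ln z₁ − r·ln z₂)/(1 − r)
ln z₀ = (2.88480 − 0.88291×4.26268) / 0.11709 = -7.5046
z₀ = exp(-7.5046) = 0.0005506 m

z₀ ≈ 0.000551 m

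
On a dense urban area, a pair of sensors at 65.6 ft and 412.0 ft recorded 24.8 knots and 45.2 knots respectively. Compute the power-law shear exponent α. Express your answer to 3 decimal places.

α ≈ 0.327

Power law: V₂/V₁ = (z₂/z₁)^α ⇒ α = ln(V₂/V₁) / ln(z₂/z₁)
α = ln(45.2/24.8) / ln(412.0/65.6) = ln(1.8226) / ln(6.2805)
  = 0.60025 / 1.83745 = 0.32668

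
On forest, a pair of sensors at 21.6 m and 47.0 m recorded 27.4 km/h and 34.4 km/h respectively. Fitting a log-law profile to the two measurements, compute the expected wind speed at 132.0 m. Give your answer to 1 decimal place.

Log law: V ∝ ln(z/z₀). From the pair, with r = V₁/V₂ = 0.79651,
ln z₀ = (ln z₁ − r·ln z₂)/(1 − r) = (3.0727 − 0.79651×3.8501)/0.20349 = 0.0295 → z₀ = 1.030 m
V₃ = V₁ · ln(z₃/z₀)/ln(z₁/z₀) = 27.4 × 4.8533/3.0432 = 43.6978 km/h

43.7 km/h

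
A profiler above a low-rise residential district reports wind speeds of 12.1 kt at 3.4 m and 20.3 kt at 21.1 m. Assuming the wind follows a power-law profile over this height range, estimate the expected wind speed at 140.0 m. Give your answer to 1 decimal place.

First find α: α = ln(V₂/V₁)/ln(z₂/z₁) = ln(20.3/12.1)/ln(21.1/3.4) = 0.51742/1.82550 = 0.2834
Extrapolate from 21.1 m to 140.0 m: V₃ = 20.3 × (140.0/21.1)^0.2834 = 20.3 × 1.7098 = 34.7087 kt

34.7 kt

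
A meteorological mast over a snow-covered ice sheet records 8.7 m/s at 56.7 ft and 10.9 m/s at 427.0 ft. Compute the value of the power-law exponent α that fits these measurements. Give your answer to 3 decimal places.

α ≈ 0.112

Power law: V₂/V₁ = (z₂/z₁)^α ⇒ α = ln(V₂/V₁) / ln(z₂/z₁)
α = ln(10.9/8.7) / ln(427.0/56.7) = ln(1.2529) / ln(7.5309)
  = 0.22544 / 2.01901 = 0.11166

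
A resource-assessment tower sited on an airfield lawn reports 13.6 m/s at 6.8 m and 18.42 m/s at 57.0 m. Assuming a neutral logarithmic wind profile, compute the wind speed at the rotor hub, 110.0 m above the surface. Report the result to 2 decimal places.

19.91 m/s

Log law: V ∝ ln(z/z₀). From the pair, with r = V₁/V₂ = 0.73833,
ln z₀ = (ln z₁ − r·ln z₂)/(1 − r) = (1.9169 − 0.73833×4.0431)/0.26167 = -4.0821 → z₀ = 0.01687 m
V₃ = V₁ · ln(z₃/z₀)/ln(z₁/z₀) = 13.6 × 8.7826/5.9990 = 19.9104 m/s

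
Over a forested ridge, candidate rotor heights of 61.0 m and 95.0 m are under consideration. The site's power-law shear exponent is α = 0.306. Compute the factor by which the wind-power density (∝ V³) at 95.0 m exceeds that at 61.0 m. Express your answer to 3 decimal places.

1.502

Speed ratio: V_B/V_A = (z_B/z_A)^α = (95.0/61.0)^0.306 = (1.5574)^0.306 = 1.14518
Power-density ratio: P_B/P_A = (V_B/V_A)³ = (1.14518)³ = 1.50182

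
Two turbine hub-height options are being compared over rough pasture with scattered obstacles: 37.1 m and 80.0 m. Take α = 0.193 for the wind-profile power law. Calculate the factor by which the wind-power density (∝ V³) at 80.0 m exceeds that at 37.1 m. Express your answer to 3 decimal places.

1.560

Speed ratio: V_B/V_A = (z_B/z_A)^α = (80.0/37.1)^0.193 = (2.1563)^0.193 = 1.15986
Power-density ratio: P_B/P_A = (V_B/V_A)³ = (1.15986)³ = 1.56035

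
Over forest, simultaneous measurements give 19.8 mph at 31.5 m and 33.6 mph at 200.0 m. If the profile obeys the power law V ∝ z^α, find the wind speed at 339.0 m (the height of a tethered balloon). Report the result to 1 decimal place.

39.1 mph

First find α: α = ln(V₂/V₁)/ln(z₂/z₁) = ln(33.6/19.8)/ln(200.0/31.5) = 0.52884/1.84833 = 0.2861
Extrapolate from 200.0 m to 339.0 m: V₃ = 33.6 × (339.0/200.0)^0.2861 = 33.6 × 1.1630 = 39.0759 mph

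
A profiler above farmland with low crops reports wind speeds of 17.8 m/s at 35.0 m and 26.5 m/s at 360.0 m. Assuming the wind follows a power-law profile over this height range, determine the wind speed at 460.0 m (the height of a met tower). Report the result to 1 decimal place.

First find α: α = ln(V₂/V₁)/ln(z₂/z₁) = ln(26.5/17.8)/ln(360.0/35.0) = 0.39795/2.33076 = 0.1707
Extrapolate from 360.0 m to 460.0 m: V₃ = 26.5 × (460.0/360.0)^0.1707 = 26.5 × 1.0427 = 27.6326 m/s

27.6 m/s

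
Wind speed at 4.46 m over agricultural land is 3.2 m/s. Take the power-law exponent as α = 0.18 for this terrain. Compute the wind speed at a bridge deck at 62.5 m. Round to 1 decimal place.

Power-law profile: V₂ = V₁ · (z₂/z₁)^α
V₂ = 3.2 × (62.5/4.46)^0.18 = 3.2 × (14.0135)^0.18
    = 3.2 × 1.6083 = 5.1467 m/s

5.1 m/s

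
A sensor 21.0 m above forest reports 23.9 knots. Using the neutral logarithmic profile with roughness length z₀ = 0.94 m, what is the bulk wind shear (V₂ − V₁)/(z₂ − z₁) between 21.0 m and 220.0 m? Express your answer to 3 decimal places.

Log law: V₂ = V₁ · ln(z₂/z₀)/ln(z₁/z₀) = 23.9 × 5.4555/3.1064 = 41.9735 knots
ΔV/Δz = (41.9735 − 23.9)/(220.0 − 21.0) = 18.0735/199.0000 = 0.09082 knots/m

0.091 knots/m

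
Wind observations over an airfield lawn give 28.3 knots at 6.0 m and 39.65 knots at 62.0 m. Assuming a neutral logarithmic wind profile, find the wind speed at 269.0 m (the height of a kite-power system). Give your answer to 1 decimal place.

Log law: V ∝ ln(z/z₀). From the pair, with r = V₁/V₂ = 0.71375,
ln z₀ = (ln z₁ − r·ln z₂)/(1 − r) = (1.7918 − 0.71375×4.1271)/0.28625 = -4.0312 → z₀ = 0.01775 m
V₃ = V₁ · ln(z₃/z₀)/ln(z₁/z₀) = 28.3 × 9.6260/5.8230 = 46.7825 knots

46.8 knots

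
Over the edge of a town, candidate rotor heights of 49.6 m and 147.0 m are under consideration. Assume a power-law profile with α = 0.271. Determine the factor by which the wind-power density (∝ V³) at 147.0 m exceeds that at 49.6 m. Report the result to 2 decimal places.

2.42

Speed ratio: V_B/V_A = (z_B/z_A)^α = (147.0/49.6)^0.271 = (2.9637)^0.271 = 1.34236
Power-density ratio: P_B/P_A = (V_B/V_A)³ = (1.34236)³ = 2.41881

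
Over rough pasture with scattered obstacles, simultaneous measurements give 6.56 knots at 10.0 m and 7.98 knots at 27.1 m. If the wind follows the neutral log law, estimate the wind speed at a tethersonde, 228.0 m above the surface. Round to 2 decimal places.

Log law: V ∝ ln(z/z₀). From the pair, with r = V₁/V₂ = 0.82206,
ln z₀ = (ln z₁ − r·ln z₂)/(1 − r) = (2.3026 − 0.82206×3.2995)/0.17794 = -2.3030 → z₀ = 0.09995 m
V₃ = V₁ · ln(z₃/z₀)/ln(z₁/z₀) = 6.56 × 7.7324/4.6056 = 11.0136 knots

11.01 knots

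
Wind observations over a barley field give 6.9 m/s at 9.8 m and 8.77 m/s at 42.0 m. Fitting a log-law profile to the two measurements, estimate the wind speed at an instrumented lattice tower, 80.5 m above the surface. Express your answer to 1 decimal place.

Log law: V ∝ ln(z/z₀). From the pair, with r = V₁/V₂ = 0.78677,
ln z₀ = (ln z₁ − r·ln z₂)/(1 − r) = (2.2824 − 0.78677×3.7377)/0.21323 = -3.0874 → z₀ = 0.04562 m
V₃ = V₁ · ln(z₃/z₀)/ln(z₁/z₀) = 6.9 × 7.4757/5.3698 = 9.6060 m/s

9.6 m/s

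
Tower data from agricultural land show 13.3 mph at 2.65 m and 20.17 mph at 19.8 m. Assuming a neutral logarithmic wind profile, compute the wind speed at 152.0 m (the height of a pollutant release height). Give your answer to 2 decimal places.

27.13 mph

Log law: V ∝ ln(z/z₀). From the pair, with r = V₁/V₂ = 0.65940,
ln z₀ = (ln z₁ − r·ln z₂)/(1 − r) = (0.9746 − 0.65940×2.9857)/0.34060 = -2.9189 → z₀ = 0.05399 m
V₃ = V₁ · ln(z₃/z₀)/ln(z₁/z₀) = 13.3 × 7.9428/3.8934 = 27.1325 mph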